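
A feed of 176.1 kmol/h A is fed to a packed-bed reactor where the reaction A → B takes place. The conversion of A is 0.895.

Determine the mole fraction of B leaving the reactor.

A reacted = 0.895 × 176.1 = 157.6 kmol/h; ν_A = −1, so ξ = 157.6/1 = 157.6 kmol/h.
Outlet amounts (n = n₀ + ν ξ):
  A: 176.1 − 1(157.6) = 18.49
  B: 0 + 1(157.6) = 157.6
Total out = 176.1 kmol/h; y_B = 157.6 / 176.1 = 0.895.

0.895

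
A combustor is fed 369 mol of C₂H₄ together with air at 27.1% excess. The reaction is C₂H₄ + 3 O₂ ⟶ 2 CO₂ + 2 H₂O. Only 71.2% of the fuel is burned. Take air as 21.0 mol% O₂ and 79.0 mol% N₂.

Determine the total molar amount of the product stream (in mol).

Stoichiometric O₂ = 3 × 369 = 1107 mol; O₂ fed = 1107 × 1.271 = 1407 mol.
N₂ fed = 1407 × 79/21 = 5293 mol.
Fuel reacted = 0.712 × 369 → ξ = 262.7 mol.
Outlet (n = n₀ + ν ξ):
  C₂H₄: 369 − 1(262.7) = 106.3
  O₂: 1407 − 3(262.7) = 618.8
  N₂: 5293 (inert)
  CO₂: 0 + 2(262.7) = 525.5
  H₂O: 0 + 2(262.7) = 525.5
Total out = 106.3 + 618.8 + 5293 + 525.5 + 525.5 = 7069 mol.

7070 mol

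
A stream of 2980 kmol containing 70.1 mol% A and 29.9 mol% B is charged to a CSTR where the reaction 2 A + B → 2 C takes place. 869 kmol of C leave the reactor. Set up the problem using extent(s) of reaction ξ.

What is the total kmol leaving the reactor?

2550 kmol

For C: n = n₀ + 2ξ → 869 = 0 + 2ξ, giving ξ = 434.5 kmol.
Outlet amounts (n = n₀ + ν ξ):
  A: 2089 − 2(434.5) = 1220
  B: 891 − 1(434.5) = 456.5
  C: 0 + 2(434.5) = 869
Total out = 1220 + 456.5 + 869 = 2545 kmol.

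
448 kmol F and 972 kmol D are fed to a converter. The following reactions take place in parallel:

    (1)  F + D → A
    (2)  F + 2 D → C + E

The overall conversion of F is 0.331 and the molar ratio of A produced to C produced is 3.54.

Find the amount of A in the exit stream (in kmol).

116 kmol

Conversion of F: F consumed = 0.331 × 448 = 148.3 kmol = 1ξ₁ + 1ξ₂.
Selectivity: 1ξ₁ / (1ξ₂) = 3.54 → ξ₁ = 3.54 ξ₂.
Substitute: (1·3.54 + 1) ξ₂ = 148.3 → ξ₂ = 32.66 kmol, ξ₁ = 115.6 kmol.
Outlet amounts (n = n₀ + Σ ν·ξ):
  F: 448 − 1(115.6) − 1(32.66) = 299.7
  D: 972 − 1(115.6) − 2(32.66) = 791
  A: 0 + 1(115.6) = 115.6
  C: 0 + 1(32.66) = 32.66
  E: 0 + 1(32.66) = 32.66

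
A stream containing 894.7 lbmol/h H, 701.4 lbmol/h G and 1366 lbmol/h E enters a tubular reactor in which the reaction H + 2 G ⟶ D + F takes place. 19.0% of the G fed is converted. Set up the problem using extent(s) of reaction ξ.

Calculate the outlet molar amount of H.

G reacted = 0.19 × 701.4 = 133.3 lbmol/h; ν_G = −2, so ξ = 133.3/2 = 66.63 lbmol/h.
Outlet amounts (n = n₀ + ν ξ):
  H: 894.7 − 1(66.63) = 828.1
  G: 701.4 − 2(66.63) = 568.1
  D: 0 + 1(66.63) = 66.63
  F: 0 + 1(66.63) = 66.63
  E: 1366 (inert)

828 lbmol/h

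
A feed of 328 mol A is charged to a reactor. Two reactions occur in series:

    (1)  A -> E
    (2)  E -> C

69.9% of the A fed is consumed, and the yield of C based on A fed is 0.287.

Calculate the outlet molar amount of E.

135 mol

Conversion of A: A consumed = 1ξ₁ = 0.699 × 328 → ξ₁ = 229.3 mol.
Yield of C: 1ξ₂ / 328 = 0.287 → ξ₂ = 94.14 mol.
Outlet amounts (n = n₀ + Σ ν·ξ):
  A: 328 − 1(229.3) = 98.73
  E: 0 + 1(229.3) − 1(94.14) = 135.1
  C: 0 + 1(94.14) = 94.14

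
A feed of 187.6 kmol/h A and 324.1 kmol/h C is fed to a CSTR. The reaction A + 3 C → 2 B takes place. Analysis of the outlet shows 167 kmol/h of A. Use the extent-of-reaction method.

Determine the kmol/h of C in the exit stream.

262 kmol/h

For A: n = n₀ − 1ξ → 167 = 187.6 − 1ξ, giving ξ = 20.6 kmol/h.
Outlet amounts (n = n₀ + ν ξ):
  A: 187.6 − 1(20.6) = 167
  C: 324.1 − 3(20.6) = 262.3
  B: 0 + 2(20.6) = 41.2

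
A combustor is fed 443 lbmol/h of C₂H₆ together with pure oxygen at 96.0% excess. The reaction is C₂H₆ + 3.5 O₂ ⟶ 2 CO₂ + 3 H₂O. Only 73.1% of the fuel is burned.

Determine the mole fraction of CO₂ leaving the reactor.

Stoichiometric O₂ = 3.5 × 443 = 1550 lbmol/h; O₂ fed = 1550 × 1.960 = 3039 lbmol/h.
Fuel reacted = 0.731 × 443 → ξ = 323.8 lbmol/h.
Outlet (n = n₀ + ν ξ):
  C₂H₆: 443 − 1(323.8) = 119.2
  O₂: 3039 − 3.5(323.8) = 1906
  CO₂: 0 + 2(323.8) = 647.7
  H₂O: 0 + 3(323.8) = 971.5
Total out = 3644 lbmol/h; y_CO₂ = 647.7 / 3644 = 0.1777.

0.178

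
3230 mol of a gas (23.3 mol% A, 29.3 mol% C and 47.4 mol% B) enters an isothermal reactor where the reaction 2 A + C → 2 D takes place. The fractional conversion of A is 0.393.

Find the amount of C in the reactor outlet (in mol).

A reacted = 0.393 × 752.6 = 295.8 mol; ν_A = −2, so ξ = 295.8/2 = 147.9 mol.
Outlet amounts (n = n₀ + ν ξ):
  A: 752.6 − 2(147.9) = 456.8
  C: 946.4 − 1(147.9) = 798.5
  D: 0 + 2(147.9) = 295.8
  B: 1531 (inert)

799 mol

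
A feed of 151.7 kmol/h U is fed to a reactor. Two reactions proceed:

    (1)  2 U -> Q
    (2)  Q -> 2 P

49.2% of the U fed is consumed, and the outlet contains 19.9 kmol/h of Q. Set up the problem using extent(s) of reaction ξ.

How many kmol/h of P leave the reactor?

34.8 kmol/h

Conversion of U: U consumed = 2ξ₁ = 0.492 × 151.7 → ξ₁ = 37.32 kmol/h.
Q balance: n_Q = 0 + 1ξ₁ − 1ξ₂ = 19.9 → ξ₂ = (1·37.32 − 19.9)/1 = 17.42 kmol/h.
Outlet amounts (n = n₀ + Σ ν·ξ):
  U: 151.7 − 2(37.32) = 77.06
  Q: 0 + 1(37.32) − 1(17.42) = 19.9
  P: 0 + 2(17.42) = 34.84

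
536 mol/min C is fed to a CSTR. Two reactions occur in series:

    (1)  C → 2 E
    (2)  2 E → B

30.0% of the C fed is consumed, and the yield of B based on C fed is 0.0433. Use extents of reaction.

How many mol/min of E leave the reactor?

275 mol/min

Conversion of C: C consumed = 1ξ₁ = 0.3 × 536 → ξ₁ = 160.8 mol/min.
Yield of B: 1ξ₂ / 536 = 0.0433 → ξ₂ = 23.21 mol/min.
Outlet amounts (n = n₀ + Σ ν·ξ):
  C: 536 − 1(160.8) = 375.2
  E: 0 + 2(160.8) − 2(23.21) = 275.2
  B: 0 + 1(23.21) = 23.21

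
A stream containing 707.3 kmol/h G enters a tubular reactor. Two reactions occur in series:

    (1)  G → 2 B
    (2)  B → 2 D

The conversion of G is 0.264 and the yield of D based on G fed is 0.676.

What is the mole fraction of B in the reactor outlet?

Conversion of G: G consumed = 1ξ₁ = 0.264 × 707.3 → ξ₁ = 186.7 kmol/h.
Yield of D: 2ξ₂ / 707.3 = 0.676 → ξ₂ = 239.1 kmol/h.
Outlet amounts (n = n₀ + Σ ν·ξ):
  G: 707.3 − 1(186.7) = 520.6
  B: 0 + 2(186.7) − 1(239.1) = 134.4
  D: 0 + 2(239.1) = 478.1
Total out = 1133 kmol/h; y_B = 134.4 / 1133 = 0.1186.

0.119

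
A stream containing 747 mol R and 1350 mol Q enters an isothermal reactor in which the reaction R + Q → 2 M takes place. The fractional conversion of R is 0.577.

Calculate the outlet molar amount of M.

862 mol

R reacted = 0.577 × 747 = 431 mol; ν_R = −1, so ξ = 431/1 = 431 mol.
Outlet amounts (n = n₀ + ν ξ):
  R: 747 − 1(431) = 316
  Q: 1350 − 1(431) = 919
  M: 0 + 2(431) = 862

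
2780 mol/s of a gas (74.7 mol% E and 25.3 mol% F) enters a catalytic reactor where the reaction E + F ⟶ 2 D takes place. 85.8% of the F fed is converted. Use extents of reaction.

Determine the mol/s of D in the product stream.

F reacted = 0.858 × 703.3 = 603.5 mol/s; ν_F = −1, so ξ = 603.5/1 = 603.5 mol/s.
Outlet amounts (n = n₀ + ν ξ):
  E: 2077 − 1(603.5) = 1473
  F: 703.3 − 1(603.5) = 99.87
  D: 0 + 2(603.5) = 1207

1210 mol/s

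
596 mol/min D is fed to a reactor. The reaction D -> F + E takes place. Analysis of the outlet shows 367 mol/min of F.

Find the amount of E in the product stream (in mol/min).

For F: n = n₀ + 1ξ → 367 = 0 + 1ξ, giving ξ = 367 mol/min.
Outlet amounts (n = n₀ + ν ξ):
  D: 596 − 1(367) = 229
  F: 0 + 1(367) = 367
  E: 0 + 1(367) = 367

367 mol/min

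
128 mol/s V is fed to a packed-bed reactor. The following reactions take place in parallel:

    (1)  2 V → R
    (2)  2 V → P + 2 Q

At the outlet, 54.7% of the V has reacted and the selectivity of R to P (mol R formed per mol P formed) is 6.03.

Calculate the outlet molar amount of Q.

Conversion of V: V consumed = 0.547 × 128 = 70.02 mol/s = 2ξ₁ + 2ξ₂.
Selectivity: 1ξ₁ / (1ξ₂) = 6.03 → ξ₁ = 6.03 ξ₂.
Substitute: (2·6.03 + 2) ξ₂ = 70.02 → ξ₂ = 4.98 mol/s, ξ₁ = 30.03 mol/s.
Outlet amounts (n = n₀ + Σ ν·ξ):
  V: 128 − 2(30.03) − 2(4.98) = 57.98
  R: 0 + 1(30.03) = 30.03
  P: 0 + 1(4.98) = 4.98
  Q: 0 + 2(4.98) = 9.96

9.96 mol/s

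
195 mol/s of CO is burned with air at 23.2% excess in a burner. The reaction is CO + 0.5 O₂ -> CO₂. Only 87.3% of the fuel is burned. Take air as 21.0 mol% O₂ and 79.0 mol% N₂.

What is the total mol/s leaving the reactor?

682 mol/s

Stoichiometric O₂ = 0.5 × 195 = 97.5 mol/s; O₂ fed = 97.5 × 1.232 = 120.1 mol/s.
N₂ fed = 120.1 × 79/21 = 451.9 mol/s.
Fuel reacted = 0.873 × 195 → ξ = 170.2 mol/s.
Outlet (n = n₀ + ν ξ):
  CO: 195 − 1(170.2) = 24.76
  O₂: 120.1 − 0.5(170.2) = 35
  N₂: 451.9 (inert)
  CO₂: 0 + 1(170.2) = 170.2
Total out = 24.76 + 35 + 451.9 + 170.2 = 681.9 mol/s.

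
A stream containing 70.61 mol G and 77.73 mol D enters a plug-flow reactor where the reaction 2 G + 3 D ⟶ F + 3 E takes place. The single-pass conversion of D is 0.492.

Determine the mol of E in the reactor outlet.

D reacted = 0.492 × 77.73 = 38.24 mol; ν_D = −3, so ξ = 38.24/3 = 12.75 mol.
Outlet amounts (n = n₀ + ν ξ):
  G: 70.61 − 2(12.75) = 45.11
  D: 77.73 − 3(12.75) = 39.49
  F: 0 + 1(12.75) = 12.75
  E: 0 + 3(12.75) = 38.24

38.2 mol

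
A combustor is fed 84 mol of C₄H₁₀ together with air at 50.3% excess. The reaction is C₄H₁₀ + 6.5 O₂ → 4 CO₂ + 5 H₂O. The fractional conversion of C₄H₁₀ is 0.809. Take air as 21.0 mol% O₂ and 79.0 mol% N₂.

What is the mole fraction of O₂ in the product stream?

0.0926

Stoichiometric O₂ = 6.5 × 84 = 546 mol; O₂ fed = 546 × 1.503 = 820.6 mol.
N₂ fed = 820.6 × 79/21 = 3087 mol.
Fuel reacted = 0.809 × 84 → ξ = 67.96 mol.
Outlet (n = n₀ + ν ξ):
  C₄H₁₀: 84 − 1(67.96) = 16.04
  O₂: 820.6 − 6.5(67.96) = 378.9
  N₂: 3087 (inert)
  CO₂: 0 + 4(67.96) = 271.8
  H₂O: 0 + 5(67.96) = 339.8
Total out = 4094 mol; y_O₂ = 378.9 / 4094 = 0.09256.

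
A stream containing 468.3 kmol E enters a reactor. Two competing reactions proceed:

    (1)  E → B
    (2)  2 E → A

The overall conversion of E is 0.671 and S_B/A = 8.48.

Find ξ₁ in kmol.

ξ₁ = 254 kmol

Conversion of E: E consumed = 0.671 × 468.3 = 314.2 kmol = 1ξ₁ + 2ξ₂.
Selectivity: 1ξ₁ / (1ξ₂) = 8.48 → ξ₁ = 8.48 ξ₂.
Substitute: (1·8.48 + 2) ξ₂ = 314.2 → ξ₂ = 29.98 kmol, ξ₁ = 254.3 kmol.
Outlet amounts (n = n₀ + Σ ν·ξ):
  E: 468.3 − 1(254.3) − 2(29.98) = 154.1
  B: 0 + 1(254.3) = 254.3
  A: 0 + 1(29.98) = 29.98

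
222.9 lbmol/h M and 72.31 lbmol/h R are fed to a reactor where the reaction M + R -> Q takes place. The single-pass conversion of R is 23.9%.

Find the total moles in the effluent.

R reacted = 0.239 × 72.31 = 17.28 lbmol/h; ν_R = −1, so ξ = 17.28/1 = 17.28 lbmol/h.
Outlet amounts (n = n₀ + ν ξ):
  M: 222.9 − 1(17.28) = 205.6
  R: 72.31 − 1(17.28) = 55.03
  Q: 0 + 1(17.28) = 17.28
Total out = 205.6 + 55.03 + 17.28 = 277.9 lbmol/h.

278 lbmol/h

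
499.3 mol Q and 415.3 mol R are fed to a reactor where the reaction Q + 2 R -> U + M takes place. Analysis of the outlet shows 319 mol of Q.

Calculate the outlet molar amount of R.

For Q: n = n₀ − 1ξ → 319 = 499.3 − 1ξ, giving ξ = 180.3 mol.
Outlet amounts (n = n₀ + ν ξ):
  Q: 499.3 − 1(180.3) = 319
  R: 415.3 − 2(180.3) = 54.7
  U: 0 + 1(180.3) = 180.3
  M: 0 + 1(180.3) = 180.3

54.7 mol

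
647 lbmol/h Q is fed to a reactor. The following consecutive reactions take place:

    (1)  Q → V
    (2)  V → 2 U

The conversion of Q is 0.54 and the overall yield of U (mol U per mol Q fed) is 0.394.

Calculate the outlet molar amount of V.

Conversion of Q: Q consumed = 1ξ₁ = 0.54 × 647 → ξ₁ = 349.4 lbmol/h.
Yield of U: 2ξ₂ / 647 = 0.394 → ξ₂ = 127.5 lbmol/h.
Outlet amounts (n = n₀ + Σ ν·ξ):
  Q: 647 − 1(349.4) = 297.6
  V: 0 + 1(349.4) − 1(127.5) = 221.9
  U: 0 + 2(127.5) = 254.9

222 lbmol/h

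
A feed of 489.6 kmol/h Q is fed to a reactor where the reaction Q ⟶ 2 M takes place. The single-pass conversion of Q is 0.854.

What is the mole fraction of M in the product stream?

Q reacted = 0.854 × 489.6 = 418.1 kmol/h; ν_Q = −1, so ξ = 418.1/1 = 418.1 kmol/h.
Outlet amounts (n = n₀ + ν ξ):
  Q: 489.6 − 1(418.1) = 71.48
  M: 0 + 2(418.1) = 836.2
Total out = 907.7 kmol/h; y_M = 836.2 / 907.7 = 0.9213.

0.921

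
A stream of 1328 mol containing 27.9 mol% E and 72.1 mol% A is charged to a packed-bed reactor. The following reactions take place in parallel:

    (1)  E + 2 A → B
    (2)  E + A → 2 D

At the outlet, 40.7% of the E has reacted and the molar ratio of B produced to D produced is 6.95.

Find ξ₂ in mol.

Conversion of E: E consumed = 0.407 × 370.5 = 150.8 mol = 1ξ₁ + 1ξ₂.
Selectivity: 1ξ₁ / (2ξ₂) = 6.95 → ξ₁ = 13.9 ξ₂.
Substitute: (1·13.9 + 1) ξ₂ = 150.8 → ξ₂ = 10.12 mol, ξ₁ = 140.7 mol.
Outlet amounts (n = n₀ + Σ ν·ξ):
  E: 370.5 − 1(140.7) − 1(10.12) = 219.7
  A: 957.5 − 2(140.7) − 1(10.12) = 666
  B: 0 + 1(140.7) = 140.7
  D: 0 + 2(10.12) = 20.24

ξ₂ = 10.1 mol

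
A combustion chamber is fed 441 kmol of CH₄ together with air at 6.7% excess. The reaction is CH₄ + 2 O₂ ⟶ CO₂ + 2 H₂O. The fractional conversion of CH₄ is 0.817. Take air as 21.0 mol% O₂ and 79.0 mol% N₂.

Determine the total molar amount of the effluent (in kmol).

4920 kmol

Stoichiometric O₂ = 2 × 441 = 882 kmol; O₂ fed = 882 × 1.067 = 941.1 kmol.
N₂ fed = 941.1 × 79/21 = 3540 kmol.
Fuel reacted = 0.817 × 441 → ξ = 360.3 kmol.
Outlet (n = n₀ + ν ξ):
  CH₄: 441 − 1(360.3) = 80.7
  O₂: 941.1 − 2(360.3) = 220.5
  N₂: 3540 (inert)
  CO₂: 0 + 1(360.3) = 360.3
  H₂O: 0 + 2(360.3) = 720.6
Total out = 80.7 + 220.5 + 3540 + 360.3 + 720.6 = 4922 kmol.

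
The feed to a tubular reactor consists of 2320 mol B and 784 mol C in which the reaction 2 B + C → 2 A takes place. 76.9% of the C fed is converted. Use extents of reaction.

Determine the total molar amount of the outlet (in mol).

C reacted = 0.769 × 784 = 602.9 mol; ν_C = −1, so ξ = 602.9/1 = 602.9 mol.
Outlet amounts (n = n₀ + ν ξ):
  B: 2320 − 2(602.9) = 1114
  C: 784 − 1(602.9) = 181.1
  A: 0 + 2(602.9) = 1206
Total out = 1114 + 181.1 + 1206 = 2501 mol.

2500 mol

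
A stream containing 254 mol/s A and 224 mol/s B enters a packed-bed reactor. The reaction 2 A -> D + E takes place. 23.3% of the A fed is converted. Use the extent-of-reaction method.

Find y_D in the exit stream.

A reacted = 0.233 × 254 = 59.18 mol/s; ν_A = −2, so ξ = 59.18/2 = 29.59 mol/s.
Outlet amounts (n = n₀ + ν ξ):
  A: 254 − 2(29.59) = 194.8
  D: 0 + 1(29.59) = 29.59
  E: 0 + 1(29.59) = 29.59
  B: 224 (inert)
Total out = 478 mol/s; y_D = 29.59 / 478 = 0.06191.

0.0619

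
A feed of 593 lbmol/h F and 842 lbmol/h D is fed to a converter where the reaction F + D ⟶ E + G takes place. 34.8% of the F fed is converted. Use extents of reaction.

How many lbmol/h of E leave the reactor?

F reacted = 0.348 × 593 = 206.4 lbmol/h; ν_F = −1, so ξ = 206.4/1 = 206.4 lbmol/h.
Outlet amounts (n = n₀ + ν ξ):
  F: 593 − 1(206.4) = 386.6
  D: 842 − 1(206.4) = 635.6
  E: 0 + 1(206.4) = 206.4
  G: 0 + 1(206.4) = 206.4

206 lbmol/h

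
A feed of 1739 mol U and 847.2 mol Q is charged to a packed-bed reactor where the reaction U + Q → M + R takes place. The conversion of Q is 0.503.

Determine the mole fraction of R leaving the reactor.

Q reacted = 0.503 × 847.2 = 426.1 mol; ν_Q = −1, so ξ = 426.1/1 = 426.1 mol.
Outlet amounts (n = n₀ + ν ξ):
  U: 1739 − 1(426.1) = 1313
  Q: 847.2 − 1(426.1) = 421.1
  M: 0 + 1(426.1) = 426.1
  R: 0 + 1(426.1) = 426.1
Total out = 2586 mol; y_R = 426.1 / 2586 = 0.1648.

0.165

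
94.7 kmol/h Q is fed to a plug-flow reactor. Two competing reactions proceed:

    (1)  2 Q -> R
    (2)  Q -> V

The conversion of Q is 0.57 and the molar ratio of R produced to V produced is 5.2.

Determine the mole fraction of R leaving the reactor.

0.351

Conversion of Q: Q consumed = 0.57 × 94.7 = 53.98 kmol/h = 2ξ₁ + 1ξ₂.
Selectivity: 1ξ₁ / (1ξ₂) = 5.2 → ξ₁ = 5.2 ξ₂.
Substitute: (2·5.2 + 1) ξ₂ = 53.98 → ξ₂ = 4.735 kmol/h, ξ₁ = 24.62 kmol/h.
Outlet amounts (n = n₀ + Σ ν·ξ):
  Q: 94.7 − 2(24.62) − 1(4.735) = 40.72
  R: 0 + 1(24.62) = 24.62
  V: 0 + 1(4.735) = 4.735
Total out = 70.08 kmol/h; y_R = 24.62 / 70.08 = 0.3514.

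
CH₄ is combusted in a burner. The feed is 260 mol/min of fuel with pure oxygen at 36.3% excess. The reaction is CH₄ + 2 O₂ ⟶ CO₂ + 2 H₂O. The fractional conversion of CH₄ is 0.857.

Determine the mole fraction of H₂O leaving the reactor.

0.46

Stoichiometric O₂ = 2 × 260 = 520 mol/min; O₂ fed = 520 × 1.363 = 708.8 mol/min.
Fuel reacted = 0.857 × 260 → ξ = 222.8 mol/min.
Outlet (n = n₀ + ν ξ):
  CH₄: 260 − 1(222.8) = 37.18
  O₂: 708.8 − 2(222.8) = 263.1
  CO₂: 0 + 1(222.8) = 222.8
  H₂O: 0 + 2(222.8) = 445.6
Total out = 968.8 mol/min; y_H₂O = 445.6 / 968.8 = 0.46.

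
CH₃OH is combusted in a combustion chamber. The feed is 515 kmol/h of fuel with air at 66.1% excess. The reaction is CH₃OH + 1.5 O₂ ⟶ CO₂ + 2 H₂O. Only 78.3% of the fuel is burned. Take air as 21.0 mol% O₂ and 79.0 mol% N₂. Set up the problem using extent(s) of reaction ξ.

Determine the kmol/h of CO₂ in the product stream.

403 kmol/h

Stoichiometric O₂ = 1.5 × 515 = 772.5 kmol/h; O₂ fed = 772.5 × 1.661 = 1283 kmol/h.
N₂ fed = 1283 × 79/21 = 4827 kmol/h.
Fuel reacted = 0.783 × 515 → ξ = 403.2 kmol/h.
Outlet (n = n₀ + ν ξ):
  CH₃OH: 515 − 1(403.2) = 111.8
  O₂: 1283 − 1.5(403.2) = 678.3
  N₂: 4827 (inert)
  CO₂: 0 + 1(403.2) = 403.2
  H₂O: 0 + 2(403.2) = 806.5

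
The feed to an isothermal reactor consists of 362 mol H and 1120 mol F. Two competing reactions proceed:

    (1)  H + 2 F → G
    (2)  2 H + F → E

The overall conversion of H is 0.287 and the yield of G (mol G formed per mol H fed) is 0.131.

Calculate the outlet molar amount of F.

Yield of G: 1ξ₁ / 362 = 0.131 → ξ₁ = 47.42 mol.
Conversion of H: 1ξ₁ + 2ξ₂ = 0.287 × 362 = 103.9 → ξ₂ = 28.24 mol.
Outlet amounts (n = n₀ + Σ ν·ξ):
  H: 362 − 1(47.42) − 2(28.24) = 258.1
  F: 1120 − 2(47.42) − 1(28.24) = 996.9
  G: 0 + 1(47.42) = 47.42
  E: 0 + 1(28.24) = 28.24

997 mol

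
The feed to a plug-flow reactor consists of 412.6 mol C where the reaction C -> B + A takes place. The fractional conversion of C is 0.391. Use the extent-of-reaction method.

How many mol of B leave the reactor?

161 mol

C reacted = 0.391 × 412.6 = 161.3 mol; ν_C = −1, so ξ = 161.3/1 = 161.3 mol.
Outlet amounts (n = n₀ + ν ξ):
  C: 412.6 − 1(161.3) = 251.3
  B: 0 + 1(161.3) = 161.3
  A: 0 + 1(161.3) = 161.3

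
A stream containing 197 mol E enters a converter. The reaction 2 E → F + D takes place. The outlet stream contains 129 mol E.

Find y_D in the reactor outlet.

0.173

For E: n = n₀ − 2ξ → 129 = 197 − 2ξ, giving ξ = 34 mol.
Outlet amounts (n = n₀ + ν ξ):
  E: 197 − 2(34) = 129
  F: 0 + 1(34) = 34
  D: 0 + 1(34) = 34
Total out = 197 mol; y_D = 34 / 197 = 0.1726.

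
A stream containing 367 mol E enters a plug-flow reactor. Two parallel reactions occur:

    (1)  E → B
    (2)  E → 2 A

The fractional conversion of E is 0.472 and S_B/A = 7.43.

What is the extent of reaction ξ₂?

ξ₂ = 10.9 mol

Conversion of E: E consumed = 0.472 × 367 = 173.2 mol = 1ξ₁ + 1ξ₂.
Selectivity: 1ξ₁ / (2ξ₂) = 7.43 → ξ₁ = 14.86 ξ₂.
Substitute: (1·14.86 + 1) ξ₂ = 173.2 → ξ₂ = 10.92 mol, ξ₁ = 162.3 mol.
Outlet amounts (n = n₀ + Σ ν·ξ):
  E: 367 − 1(162.3) − 1(10.92) = 193.8
  B: 0 + 1(162.3) = 162.3
  A: 0 + 2(10.92) = 21.84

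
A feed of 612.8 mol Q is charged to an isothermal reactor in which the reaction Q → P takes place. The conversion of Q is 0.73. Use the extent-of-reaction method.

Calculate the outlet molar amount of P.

447 mol

Q reacted = 0.73 × 612.8 = 447.3 mol; ν_Q = −1, so ξ = 447.3/1 = 447.3 mol.
Outlet amounts (n = n₀ + ν ξ):
  Q: 612.8 − 1(447.3) = 165.5
  P: 0 + 1(447.3) = 447.3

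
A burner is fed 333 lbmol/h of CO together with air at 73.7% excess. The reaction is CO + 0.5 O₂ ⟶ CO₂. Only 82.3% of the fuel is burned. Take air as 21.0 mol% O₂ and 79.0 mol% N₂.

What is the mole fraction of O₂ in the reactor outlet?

0.0967

Stoichiometric O₂ = 0.5 × 333 = 166.5 lbmol/h; O₂ fed = 166.5 × 1.737 = 289.2 lbmol/h.
N₂ fed = 289.2 × 79/21 = 1088 lbmol/h.
Fuel reacted = 0.823 × 333 → ξ = 274.1 lbmol/h.
Outlet (n = n₀ + ν ξ):
  CO: 333 − 1(274.1) = 58.94
  O₂: 289.2 − 0.5(274.1) = 152.2
  N₂: 1088 (inert)
  CO₂: 0 + 1(274.1) = 274.1
Total out = 1573 lbmol/h; y_O₂ = 152.2 / 1573 = 0.09674.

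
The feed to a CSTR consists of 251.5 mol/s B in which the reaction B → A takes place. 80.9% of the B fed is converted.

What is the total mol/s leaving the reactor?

252 mol/s

B reacted = 0.809 × 251.5 = 203.5 mol/s; ν_B = −1, so ξ = 203.5/1 = 203.5 mol/s.
Outlet amounts (n = n₀ + ν ξ):
  B: 251.5 − 1(203.5) = 48.04
  A: 0 + 1(203.5) = 203.5
Total out = 48.04 + 203.5 = 251.5 mol/s.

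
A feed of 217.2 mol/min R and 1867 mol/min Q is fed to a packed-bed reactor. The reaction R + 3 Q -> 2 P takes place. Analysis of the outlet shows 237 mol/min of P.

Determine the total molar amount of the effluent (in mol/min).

For P: n = n₀ + 2ξ → 237 = 0 + 2ξ, giving ξ = 118.5 mol/min.
Outlet amounts (n = n₀ + ν ξ):
  R: 217.2 − 1(118.5) = 98.7
  Q: 1867 − 3(118.5) = 1512
  P: 0 + 2(118.5) = 237
Total out = 98.7 + 1512 + 237 = 1847 mol/min.

1850 mol/min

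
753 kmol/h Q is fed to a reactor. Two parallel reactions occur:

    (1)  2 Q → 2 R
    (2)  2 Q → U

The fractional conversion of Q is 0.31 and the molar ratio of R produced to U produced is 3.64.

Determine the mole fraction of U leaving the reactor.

0.0582

Conversion of Q: Q consumed = 0.31 × 753 = 233.4 kmol/h = 2ξ₁ + 2ξ₂.
Selectivity: 2ξ₁ / (1ξ₂) = 3.64 → ξ₁ = 1.82 ξ₂.
Substitute: (2·1.82 + 2) ξ₂ = 233.4 → ξ₂ = 41.39 kmol/h, ξ₁ = 75.33 kmol/h.
Outlet amounts (n = n₀ + Σ ν·ξ):
  Q: 753 − 2(75.33) − 2(41.39) = 519.6
  R: 0 + 2(75.33) = 150.7
  U: 0 + 1(41.39) = 41.39
Total out = 711.6 kmol/h; y_U = 41.39 / 711.6 = 0.05816.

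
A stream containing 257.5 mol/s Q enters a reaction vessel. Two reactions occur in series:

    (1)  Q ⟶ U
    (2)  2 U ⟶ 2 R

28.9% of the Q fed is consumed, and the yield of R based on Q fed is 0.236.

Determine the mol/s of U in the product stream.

13.6 mol/s

Conversion of Q: Q consumed = 1ξ₁ = 0.289 × 257.5 → ξ₁ = 74.42 mol/s.
Yield of R: 2ξ₂ / 257.5 = 0.236 → ξ₂ = 30.38 mol/s.
Outlet amounts (n = n₀ + Σ ν·ξ):
  Q: 257.5 − 1(74.42) = 183.1
  U: 0 + 1(74.42) − 2(30.38) = 13.65
  R: 0 + 2(30.38) = 60.77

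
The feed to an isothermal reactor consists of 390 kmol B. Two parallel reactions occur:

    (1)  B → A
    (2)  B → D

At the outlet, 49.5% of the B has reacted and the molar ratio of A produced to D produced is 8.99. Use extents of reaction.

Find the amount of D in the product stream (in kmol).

19.3 kmol

Conversion of B: B consumed = 0.495 × 390 = 193.1 kmol = 1ξ₁ + 1ξ₂.
Selectivity: 1ξ₁ / (1ξ₂) = 8.99 → ξ₁ = 8.99 ξ₂.
Substitute: (1·8.99 + 1) ξ₂ = 193.1 → ξ₂ = 19.32 kmol, ξ₁ = 173.7 kmol.
Outlet amounts (n = n₀ + Σ ν·ξ):
  B: 390 − 1(173.7) − 1(19.32) = 196.9
  A: 0 + 1(173.7) = 173.7
  D: 0 + 1(19.32) = 19.32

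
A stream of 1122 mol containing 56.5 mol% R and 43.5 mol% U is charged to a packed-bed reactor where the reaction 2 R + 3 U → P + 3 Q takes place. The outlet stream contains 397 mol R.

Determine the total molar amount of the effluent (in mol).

For R: n = n₀ − 2ξ → 397 = 633.9 − 2ξ, giving ξ = 118.5 mol.
Outlet amounts (n = n₀ + ν ξ):
  R: 633.9 − 2(118.5) = 397
  U: 488.1 − 3(118.5) = 132.7
  P: 0 + 1(118.5) = 118.5
  Q: 0 + 3(118.5) = 355.4
Total out = 397 + 132.7 + 118.5 + 355.4 = 1004 mol.

1000 mol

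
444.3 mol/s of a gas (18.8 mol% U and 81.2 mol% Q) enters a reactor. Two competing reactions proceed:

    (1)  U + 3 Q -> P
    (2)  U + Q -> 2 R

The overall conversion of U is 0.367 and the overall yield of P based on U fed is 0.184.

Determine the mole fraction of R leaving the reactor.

0.0768

Yield of P: 1ξ₁ / 83.53 = 0.184 → ξ₁ = 15.37 mol/s.
Conversion of U: 1ξ₁ + 1ξ₂ = 0.367 × 83.53 = 30.65 → ξ₂ = 15.29 mol/s.
Outlet amounts (n = n₀ + Σ ν·ξ):
  U: 83.53 − 1(15.37) − 1(15.29) = 52.87
  Q: 360.8 − 3(15.37) − 1(15.29) = 299.4
  P: 0 + 1(15.37) = 15.37
  R: 0 + 2(15.29) = 30.57
Total out = 398.2 mol/s; y_R = 30.57 / 398.2 = 0.07678.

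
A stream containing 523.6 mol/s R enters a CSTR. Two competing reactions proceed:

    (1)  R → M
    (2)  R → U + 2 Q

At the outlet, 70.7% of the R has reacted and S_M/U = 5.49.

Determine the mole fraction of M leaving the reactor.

Conversion of R: R consumed = 0.707 × 523.6 = 370.2 mol/s = 1ξ₁ + 1ξ₂.
Selectivity: 1ξ₁ / (1ξ₂) = 5.49 → ξ₁ = 5.49 ξ₂.
Substitute: (1·5.49 + 1) ξ₂ = 370.2 → ξ₂ = 57.04 mol/s, ξ₁ = 313.1 mol/s.
Outlet amounts (n = n₀ + Σ ν·ξ):
  R: 523.6 − 1(313.1) − 1(57.04) = 153.4
  M: 0 + 1(313.1) = 313.1
  U: 0 + 1(57.04) = 57.04
  Q: 0 + 2(57.04) = 114.1
Total out = 637.7 mol/s; y_M = 313.1 / 637.7 = 0.4911.

0.491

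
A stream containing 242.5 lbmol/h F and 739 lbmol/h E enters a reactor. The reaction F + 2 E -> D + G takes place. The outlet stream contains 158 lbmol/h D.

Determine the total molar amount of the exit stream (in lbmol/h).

824 lbmol/h

For D: n = n₀ + 1ξ → 158 = 0 + 1ξ, giving ξ = 158 lbmol/h.
Outlet amounts (n = n₀ + ν ξ):
  F: 242.5 − 1(158) = 84.5
  E: 739 − 2(158) = 423
  D: 0 + 1(158) = 158
  G: 0 + 1(158) = 158
Total out = 84.5 + 423 + 158 + 158 = 823.5 lbmol/h.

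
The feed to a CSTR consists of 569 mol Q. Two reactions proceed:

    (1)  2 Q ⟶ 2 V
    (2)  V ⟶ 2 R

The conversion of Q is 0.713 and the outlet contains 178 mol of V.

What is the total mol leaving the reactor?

Conversion of Q: Q consumed = 2ξ₁ = 0.713 × 569 → ξ₁ = 202.8 mol.
V balance: n_V = 0 + 2ξ₁ − 1ξ₂ = 178 → ξ₂ = (2·202.8 − 178)/1 = 227.7 mol.
Outlet amounts (n = n₀ + Σ ν·ξ):
  Q: 569 − 2(202.8) = 163.3
  V: 0 + 2(202.8) − 1(227.7) = 178
  R: 0 + 2(227.7) = 455.4
Total out = 163.3 + 178 + 455.4 = 796.7 mol.

797 mol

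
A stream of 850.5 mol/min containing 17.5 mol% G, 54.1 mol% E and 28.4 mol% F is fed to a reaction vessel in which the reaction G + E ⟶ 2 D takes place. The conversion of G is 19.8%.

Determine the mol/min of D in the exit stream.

58.9 mol/min

G reacted = 0.198 × 148.8 = 29.47 mol/min; ν_G = −1, so ξ = 29.47/1 = 29.47 mol/min.
Outlet amounts (n = n₀ + ν ξ):
  G: 148.8 − 1(29.47) = 119.4
  E: 460.1 − 1(29.47) = 430.7
  D: 0 + 2(29.47) = 58.94
  F: 241.5 (inert)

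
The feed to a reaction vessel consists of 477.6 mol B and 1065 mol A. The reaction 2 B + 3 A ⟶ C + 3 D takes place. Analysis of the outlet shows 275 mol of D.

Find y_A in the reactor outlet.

0.544

For D: n = n₀ + 3ξ → 275 = 0 + 3ξ, giving ξ = 91.67 mol.
Outlet amounts (n = n₀ + ν ξ):
  B: 477.6 − 2(91.67) = 294.3
  A: 1065 − 3(91.67) = 790
  C: 0 + 1(91.67) = 91.67
  D: 0 + 3(91.67) = 275
Total out = 1451 mol; y_A = 790 / 1451 = 0.5445.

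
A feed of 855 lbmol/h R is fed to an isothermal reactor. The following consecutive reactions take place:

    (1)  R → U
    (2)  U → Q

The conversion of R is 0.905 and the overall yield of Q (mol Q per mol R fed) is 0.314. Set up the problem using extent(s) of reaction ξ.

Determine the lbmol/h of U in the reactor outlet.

505 lbmol/h

Conversion of R: R consumed = 1ξ₁ = 0.905 × 855 → ξ₁ = 773.8 lbmol/h.
Yield of Q: 1ξ₂ / 855 = 0.314 → ξ₂ = 268.5 lbmol/h.
Outlet amounts (n = n₀ + Σ ν·ξ):
  R: 855 − 1(773.8) = 81.23
  U: 0 + 1(773.8) − 1(268.5) = 505.3
  Q: 0 + 1(268.5) = 268.5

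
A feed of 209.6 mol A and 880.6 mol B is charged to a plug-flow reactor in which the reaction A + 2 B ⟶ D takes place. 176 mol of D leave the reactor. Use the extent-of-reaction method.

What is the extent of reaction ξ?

ξ = 176 mol

For D: n = n₀ + 1ξ → 176 = 0 + 1ξ, giving ξ = 176 mol.
Outlet amounts (n = n₀ + ν ξ):
  A: 209.6 − 1(176) = 33.6
  B: 880.6 − 2(176) = 528.6
  D: 0 + 1(176) = 176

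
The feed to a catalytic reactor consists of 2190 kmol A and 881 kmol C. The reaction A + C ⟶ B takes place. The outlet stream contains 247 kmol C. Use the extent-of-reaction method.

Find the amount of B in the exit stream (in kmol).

For C: n = n₀ − 1ξ → 247 = 881 − 1ξ, giving ξ = 634 kmol.
Outlet amounts (n = n₀ + ν ξ):
  A: 2190 − 1(634) = 1556
  C: 881 − 1(634) = 247
  B: 0 + 1(634) = 634

634 kmol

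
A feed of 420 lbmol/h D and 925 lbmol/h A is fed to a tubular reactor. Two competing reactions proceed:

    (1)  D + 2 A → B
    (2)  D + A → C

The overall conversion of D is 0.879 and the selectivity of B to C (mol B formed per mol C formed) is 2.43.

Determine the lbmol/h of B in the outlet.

262 lbmol/h

Conversion of D: D consumed = 0.879 × 420 = 369.2 lbmol/h = 1ξ₁ + 1ξ₂.
Selectivity: 1ξ₁ / (1ξ₂) = 2.43 → ξ₁ = 2.43 ξ₂.
Substitute: (1·2.43 + 1) ξ₂ = 369.2 → ξ₂ = 107.6 lbmol/h, ξ₁ = 261.5 lbmol/h.
Outlet amounts (n = n₀ + Σ ν·ξ):
  D: 420 − 1(261.5) − 1(107.6) = 50.82
  A: 925 − 2(261.5) − 1(107.6) = 294.3
  B: 0 + 1(261.5) = 261.5
  C: 0 + 1(107.6) = 107.6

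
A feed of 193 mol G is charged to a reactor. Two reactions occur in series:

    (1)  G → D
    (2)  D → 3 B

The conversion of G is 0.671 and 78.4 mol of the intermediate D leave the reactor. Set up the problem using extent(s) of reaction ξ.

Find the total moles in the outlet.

295 mol

Conversion of G: G consumed = 1ξ₁ = 0.671 × 193 → ξ₁ = 129.5 mol.
D balance: n_D = 0 + 1ξ₁ − 1ξ₂ = 78.4 → ξ₂ = (1·129.5 − 78.4)/1 = 51.1 mol.
Outlet amounts (n = n₀ + Σ ν·ξ):
  G: 193 − 1(129.5) = 63.5
  D: 0 + 1(129.5) − 1(51.1) = 78.4
  B: 0 + 3(51.1) = 153.3
Total out = 63.5 + 78.4 + 153.3 = 295.2 mol.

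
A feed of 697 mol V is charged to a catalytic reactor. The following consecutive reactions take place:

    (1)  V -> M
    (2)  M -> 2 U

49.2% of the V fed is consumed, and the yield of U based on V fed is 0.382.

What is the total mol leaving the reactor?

830 mol

Conversion of V: V consumed = 1ξ₁ = 0.492 × 697 → ξ₁ = 342.9 mol.
Yield of U: 2ξ₂ / 697 = 0.382 → ξ₂ = 133.1 mol.
Outlet amounts (n = n₀ + Σ ν·ξ):
  V: 697 − 1(342.9) = 354.1
  M: 0 + 1(342.9) − 1(133.1) = 209.8
  U: 0 + 2(133.1) = 266.3
Total out = 354.1 + 209.8 + 266.3 = 830.1 mol.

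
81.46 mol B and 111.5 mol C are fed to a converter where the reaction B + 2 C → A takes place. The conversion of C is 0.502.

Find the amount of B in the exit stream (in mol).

C reacted = 0.502 × 111.5 = 55.97 mol; ν_C = −2, so ξ = 55.97/2 = 27.99 mol.
Outlet amounts (n = n₀ + ν ξ):
  B: 81.46 − 1(27.99) = 53.47
  C: 111.5 − 2(27.99) = 55.53
  A: 0 + 1(27.99) = 27.99

53.5 mol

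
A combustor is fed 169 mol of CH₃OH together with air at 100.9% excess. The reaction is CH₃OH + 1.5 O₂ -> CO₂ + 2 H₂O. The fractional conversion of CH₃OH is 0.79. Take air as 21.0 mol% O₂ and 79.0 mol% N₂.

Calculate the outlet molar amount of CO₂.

Stoichiometric O₂ = 1.5 × 169 = 253.5 mol; O₂ fed = 253.5 × 2.009 = 509.3 mol.
N₂ fed = 509.3 × 79/21 = 1916 mol.
Fuel reacted = 0.79 × 169 → ξ = 133.5 mol.
Outlet (n = n₀ + ν ξ):
  CH₃OH: 169 − 1(133.5) = 35.49
  O₂: 509.3 − 1.5(133.5) = 309
  N₂: 1916 (inert)
  CO₂: 0 + 1(133.5) = 133.5
  H₂O: 0 + 2(133.5) = 267

134 mol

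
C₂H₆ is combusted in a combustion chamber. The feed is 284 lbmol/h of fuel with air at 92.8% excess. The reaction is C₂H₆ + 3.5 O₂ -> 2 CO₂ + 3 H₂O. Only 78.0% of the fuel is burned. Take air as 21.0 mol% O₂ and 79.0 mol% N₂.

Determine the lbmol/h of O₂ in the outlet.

Stoichiometric O₂ = 3.5 × 284 = 994 lbmol/h; O₂ fed = 994 × 1.928 = 1916 lbmol/h.
N₂ fed = 1916 × 79/21 = 7209 lbmol/h.
Fuel reacted = 0.78 × 284 → ξ = 221.5 lbmol/h.
Outlet (n = n₀ + ν ξ):
  C₂H₆: 284 − 1(221.5) = 62.48
  O₂: 1916 − 3.5(221.5) = 1141
  N₂: 7209 (inert)
  CO₂: 0 + 2(221.5) = 443
  H₂O: 0 + 3(221.5) = 664.6

1140 lbmol/h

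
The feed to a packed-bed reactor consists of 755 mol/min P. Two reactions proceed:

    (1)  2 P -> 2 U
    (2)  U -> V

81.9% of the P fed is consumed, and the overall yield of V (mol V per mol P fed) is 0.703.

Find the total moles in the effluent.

755 mol/min

Conversion of P: P consumed = 2ξ₁ = 0.819 × 755 → ξ₁ = 309.2 mol/min.
Yield of V: 1ξ₂ / 755 = 0.703 → ξ₂ = 530.8 mol/min.
Outlet amounts (n = n₀ + Σ ν·ξ):
  P: 755 − 2(309.2) = 136.7
  U: 0 + 2(309.2) − 1(530.8) = 87.58
  V: 0 + 1(530.8) = 530.8
Total out = 136.7 + 87.58 + 530.8 = 755 mol/min.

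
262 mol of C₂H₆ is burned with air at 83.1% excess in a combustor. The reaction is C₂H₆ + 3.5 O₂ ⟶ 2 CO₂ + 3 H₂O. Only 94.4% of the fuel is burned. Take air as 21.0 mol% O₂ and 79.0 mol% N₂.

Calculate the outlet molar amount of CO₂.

495 mol

Stoichiometric O₂ = 3.5 × 262 = 917 mol; O₂ fed = 917 × 1.831 = 1679 mol.
N₂ fed = 1679 × 79/21 = 6316 mol.
Fuel reacted = 0.944 × 262 → ξ = 247.3 mol.
Outlet (n = n₀ + ν ξ):
  C₂H₆: 262 − 1(247.3) = 14.67
  O₂: 1679 − 3.5(247.3) = 813.4
  N₂: 6316 (inert)
  CO₂: 0 + 2(247.3) = 494.7
  H₂O: 0 + 3(247.3) = 742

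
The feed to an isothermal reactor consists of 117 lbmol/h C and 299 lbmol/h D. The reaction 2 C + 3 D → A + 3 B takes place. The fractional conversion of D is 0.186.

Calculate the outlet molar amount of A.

18.5 lbmol/h

D reacted = 0.186 × 299 = 55.61 lbmol/h; ν_D = −3, so ξ = 55.61/3 = 18.54 lbmol/h.
Outlet amounts (n = n₀ + ν ξ):
  C: 117 − 2(18.54) = 79.92
  D: 299 − 3(18.54) = 243.4
  A: 0 + 1(18.54) = 18.54
  B: 0 + 3(18.54) = 55.61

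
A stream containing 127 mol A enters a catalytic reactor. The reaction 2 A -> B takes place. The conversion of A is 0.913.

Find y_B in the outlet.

A reacted = 0.913 × 127 = 116 mol; ν_A = −2, so ξ = 116/2 = 57.98 mol.
Outlet amounts (n = n₀ + ν ξ):
  A: 127 − 2(57.98) = 11.05
  B: 0 + 1(57.98) = 57.98
Total out = 69.02 mol; y_B = 57.98 / 69.02 = 0.8399.

0.84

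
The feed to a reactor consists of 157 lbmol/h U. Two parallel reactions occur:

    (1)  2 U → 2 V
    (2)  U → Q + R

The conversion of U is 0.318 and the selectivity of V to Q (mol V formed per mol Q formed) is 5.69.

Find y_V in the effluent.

0.258

Conversion of U: U consumed = 0.318 × 157 = 49.93 lbmol/h = 2ξ₁ + 1ξ₂.
Selectivity: 2ξ₁ / (1ξ₂) = 5.69 → ξ₁ = 2.845 ξ₂.
Substitute: (2·2.845 + 1) ξ₂ = 49.93 → ξ₂ = 7.463 lbmol/h, ξ₁ = 21.23 lbmol/h.
Outlet amounts (n = n₀ + Σ ν·ξ):
  U: 157 − 2(21.23) − 1(7.463) = 107.1
  V: 0 + 2(21.23) = 42.46
  Q: 0 + 1(7.463) = 7.463
  R: 0 + 1(7.463) = 7.463
Total out = 164.5 lbmol/h; y_V = 42.46 / 164.5 = 0.2582.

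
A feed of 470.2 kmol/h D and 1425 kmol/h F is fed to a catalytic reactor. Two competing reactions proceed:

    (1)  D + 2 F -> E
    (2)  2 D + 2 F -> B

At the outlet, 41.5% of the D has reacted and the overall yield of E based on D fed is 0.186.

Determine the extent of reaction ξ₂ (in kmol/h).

ξ₂ = 53.8 kmol/h

Yield of E: 1ξ₁ / 470.2 = 0.186 → ξ₁ = 87.46 kmol/h.
Conversion of D: 1ξ₁ + 2ξ₂ = 0.415 × 470.2 = 195.1 → ξ₂ = 53.84 kmol/h.
Outlet amounts (n = n₀ + Σ ν·ξ):
  D: 470.2 − 1(87.46) − 2(53.84) = 275.1
  F: 1425 − 2(87.46) − 2(53.84) = 1142
  E: 0 + 1(87.46) = 87.46
  B: 0 + 1(53.84) = 53.84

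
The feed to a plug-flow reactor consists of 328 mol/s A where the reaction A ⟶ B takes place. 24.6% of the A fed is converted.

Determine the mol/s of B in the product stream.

A reacted = 0.246 × 328 = 80.69 mol/s; ν_A = −1, so ξ = 80.69/1 = 80.69 mol/s.
Outlet amounts (n = n₀ + ν ξ):
  A: 328 − 1(80.69) = 247.3
  B: 0 + 1(80.69) = 80.69

80.7 mol/s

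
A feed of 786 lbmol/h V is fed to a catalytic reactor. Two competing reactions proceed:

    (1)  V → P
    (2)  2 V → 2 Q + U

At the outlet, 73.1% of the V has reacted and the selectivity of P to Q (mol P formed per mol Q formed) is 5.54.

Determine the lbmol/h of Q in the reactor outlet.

87.9 lbmol/h

Conversion of V: V consumed = 0.731 × 786 = 574.6 lbmol/h = 1ξ₁ + 2ξ₂.
Selectivity: 1ξ₁ / (2ξ₂) = 5.54 → ξ₁ = 11.08 ξ₂.
Substitute: (1·11.08 + 2) ξ₂ = 574.6 → ξ₂ = 43.93 lbmol/h, ξ₁ = 486.7 lbmol/h.
Outlet amounts (n = n₀ + Σ ν·ξ):
  V: 786 − 1(486.7) − 2(43.93) = 211.4
  P: 0 + 1(486.7) = 486.7
  Q: 0 + 2(43.93) = 87.85
  U: 0 + 1(43.93) = 43.93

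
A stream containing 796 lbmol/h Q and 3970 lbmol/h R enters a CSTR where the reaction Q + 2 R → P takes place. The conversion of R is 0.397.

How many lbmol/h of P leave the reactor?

R reacted = 0.397 × 3970 = 1576 lbmol/h; ν_R = −2, so ξ = 1576/2 = 788 lbmol/h.
Outlet amounts (n = n₀ + ν ξ):
  Q: 796 − 1(788) = 7.955
  R: 3970 − 2(788) = 2394
  P: 0 + 1(788) = 788

788 lbmol/h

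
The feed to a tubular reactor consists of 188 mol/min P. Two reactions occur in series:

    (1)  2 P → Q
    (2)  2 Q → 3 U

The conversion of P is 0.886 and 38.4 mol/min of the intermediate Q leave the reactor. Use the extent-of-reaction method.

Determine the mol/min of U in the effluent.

Conversion of P: P consumed = 2ξ₁ = 0.886 × 188 → ξ₁ = 83.28 mol/min.
Q balance: n_Q = 0 + 1ξ₁ − 2ξ₂ = 38.4 → ξ₂ = (1·83.28 − 38.4)/2 = 22.44 mol/min.
Outlet amounts (n = n₀ + Σ ν·ξ):
  P: 188 − 2(83.28) = 21.43
  Q: 0 + 1(83.28) − 2(22.44) = 38.4
  U: 0 + 3(22.44) = 67.33

67.3 mol/min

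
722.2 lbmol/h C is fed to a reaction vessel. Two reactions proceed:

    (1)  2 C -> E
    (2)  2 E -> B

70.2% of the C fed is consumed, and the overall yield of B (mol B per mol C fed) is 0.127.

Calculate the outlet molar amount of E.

70.1 lbmol/h

Conversion of C: C consumed = 2ξ₁ = 0.702 × 722.2 → ξ₁ = 253.5 lbmol/h.
Yield of B: 1ξ₂ / 722.2 = 0.127 → ξ₂ = 91.72 lbmol/h.
Outlet amounts (n = n₀ + Σ ν·ξ):
  C: 722.2 − 2(253.5) = 215.2
  E: 0 + 1(253.5) − 2(91.72) = 70.05
  B: 0 + 1(91.72) = 91.72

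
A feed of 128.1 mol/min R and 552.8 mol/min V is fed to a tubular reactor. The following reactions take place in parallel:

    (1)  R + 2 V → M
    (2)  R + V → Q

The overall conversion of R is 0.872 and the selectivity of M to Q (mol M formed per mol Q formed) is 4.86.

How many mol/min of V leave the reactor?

Conversion of R: R consumed = 0.872 × 128.1 = 111.7 mol/min = 1ξ₁ + 1ξ₂.
Selectivity: 1ξ₁ / (1ξ₂) = 4.86 → ξ₁ = 4.86 ξ₂.
Substitute: (1·4.86 + 1) ξ₂ = 111.7 → ξ₂ = 19.06 mol/min, ξ₁ = 92.64 mol/min.
Outlet amounts (n = n₀ + Σ ν·ξ):
  R: 128.1 − 1(92.64) − 1(19.06) = 16.4
  V: 552.8 − 2(92.64) − 1(19.06) = 348.5
  M: 0 + 1(92.64) = 92.64
  Q: 0 + 1(19.06) = 19.06

348 mol/min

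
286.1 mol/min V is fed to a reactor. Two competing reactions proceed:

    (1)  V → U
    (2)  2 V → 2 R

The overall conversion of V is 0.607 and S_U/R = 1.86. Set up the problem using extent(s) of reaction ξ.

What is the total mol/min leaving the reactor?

286 mol/min

Conversion of V: V consumed = 0.607 × 286.1 = 173.7 mol/min = 1ξ₁ + 2ξ₂.
Selectivity: 1ξ₁ / (2ξ₂) = 1.86 → ξ₁ = 3.72 ξ₂.
Substitute: (1·3.72 + 2) ξ₂ = 173.7 → ξ₂ = 30.36 mol/min, ξ₁ = 112.9 mol/min.
Outlet amounts (n = n₀ + Σ ν·ξ):
  V: 286.1 − 1(112.9) − 2(30.36) = 112.4
  U: 0 + 1(112.9) = 112.9
  R: 0 + 2(30.36) = 60.72
Total out = 112.4 + 112.9 + 60.72 = 286.1 mol/min.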